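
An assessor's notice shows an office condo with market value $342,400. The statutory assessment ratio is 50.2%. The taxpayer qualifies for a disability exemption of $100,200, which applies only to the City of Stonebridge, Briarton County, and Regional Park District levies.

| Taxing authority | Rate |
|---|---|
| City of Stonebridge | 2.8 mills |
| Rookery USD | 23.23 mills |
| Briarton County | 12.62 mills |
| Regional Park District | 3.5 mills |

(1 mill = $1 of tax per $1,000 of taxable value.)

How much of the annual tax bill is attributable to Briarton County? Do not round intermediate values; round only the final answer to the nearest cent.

$904.66

Assessed value = $342,400 × 0.502 = $171,884.8
Briarton County taxable value = $171,884.8 − $100,200 = $71,684.8
Briarton County levy = $71,684.8 × 0.01262 = $904.662176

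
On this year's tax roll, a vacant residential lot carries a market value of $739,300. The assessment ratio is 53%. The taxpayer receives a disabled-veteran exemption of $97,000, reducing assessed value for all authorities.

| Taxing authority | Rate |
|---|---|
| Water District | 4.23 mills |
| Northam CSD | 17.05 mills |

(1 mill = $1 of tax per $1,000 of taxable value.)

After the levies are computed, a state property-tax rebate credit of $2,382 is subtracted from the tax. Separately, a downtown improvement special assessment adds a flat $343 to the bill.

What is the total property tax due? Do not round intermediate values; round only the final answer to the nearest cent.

$4,234.96

Assessed value = $739,300 × 0.53 = $391,829
Taxable value = $391,829 − $97,000 = $294,829
Water District: $294,829 × 0.00423 = $1,247.12667
Northam CSD: $294,829 × 0.01705 = $5,026.83445
Levies subtotal = $6,273.96112
After credit = $6,273.96112 − $2,382 = $3,891.96112
Total = $3,891.96112 + $343 = $4,234.96112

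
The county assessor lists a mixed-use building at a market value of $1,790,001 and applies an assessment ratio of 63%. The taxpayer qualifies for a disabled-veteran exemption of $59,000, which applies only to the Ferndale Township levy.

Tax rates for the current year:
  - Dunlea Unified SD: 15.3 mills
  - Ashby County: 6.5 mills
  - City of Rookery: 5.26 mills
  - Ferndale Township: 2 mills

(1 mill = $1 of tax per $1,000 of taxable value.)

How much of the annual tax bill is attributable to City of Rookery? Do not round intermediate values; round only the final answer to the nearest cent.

Assessed value = $1,790,001 × 0.63 = $1,127,700.63
City of Rookery taxable value = $1,127,700.63 (exemption does not apply)
City of Rookery levy = $1,127,700.63 × 0.00526 = $5,931.7053138

$5,931.71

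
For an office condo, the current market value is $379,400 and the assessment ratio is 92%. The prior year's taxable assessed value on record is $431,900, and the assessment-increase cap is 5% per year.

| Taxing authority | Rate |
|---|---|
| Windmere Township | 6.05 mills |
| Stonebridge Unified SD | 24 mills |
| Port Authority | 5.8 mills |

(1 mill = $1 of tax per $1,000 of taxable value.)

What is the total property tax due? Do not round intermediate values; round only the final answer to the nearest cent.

Uncapped assessed value = $379,400 × 0.92 = $349,048
Cap limit = $431,900 × 1.05 = $453,495
Taxable assessed value = min($349,048, $453,495) = $349,048 (cap does not bind)
Windmere Township: $349,048 × 0.00605 = $2,111.7404
Stonebridge Unified SD: $349,048 × 0.024 = $8,377.152
Port Authority: $349,048 × 0.0058 = $2,024.4784
Total = $12,513.3708

$12,513.37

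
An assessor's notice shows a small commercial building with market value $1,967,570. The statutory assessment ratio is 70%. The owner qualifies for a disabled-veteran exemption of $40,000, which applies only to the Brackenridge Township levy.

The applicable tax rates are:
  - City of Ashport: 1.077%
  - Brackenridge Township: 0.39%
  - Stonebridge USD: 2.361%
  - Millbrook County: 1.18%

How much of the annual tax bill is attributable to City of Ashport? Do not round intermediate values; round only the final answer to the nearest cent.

Assessed value = $1,967,570 × 0.7 = $1,377,299
City of Ashport taxable value = $1,377,299 (exemption does not apply)
City of Ashport levy = $1,377,299 × 0.01077 = $14,833.51023

$14,833.51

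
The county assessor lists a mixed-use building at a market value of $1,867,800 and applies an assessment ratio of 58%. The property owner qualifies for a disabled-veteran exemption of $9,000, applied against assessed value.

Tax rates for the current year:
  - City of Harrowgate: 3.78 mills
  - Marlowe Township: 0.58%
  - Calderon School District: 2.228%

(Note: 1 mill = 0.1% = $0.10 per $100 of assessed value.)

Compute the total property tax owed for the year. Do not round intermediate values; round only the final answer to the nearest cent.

$34,227.96

Assessed value = $1,867,800 × 0.58 = $1,083,324
Taxable value = $1,083,324 − $9,000 = $1,074,324
City of Harrowgate: $1,074,324 × 0.00378 = $4,060.94472
Marlowe Township: $1,074,324 × 0.0058 = $6,231.0792
Calderon School District: $1,074,324 × 0.02228 = $23,935.93872
Total = $34,227.96264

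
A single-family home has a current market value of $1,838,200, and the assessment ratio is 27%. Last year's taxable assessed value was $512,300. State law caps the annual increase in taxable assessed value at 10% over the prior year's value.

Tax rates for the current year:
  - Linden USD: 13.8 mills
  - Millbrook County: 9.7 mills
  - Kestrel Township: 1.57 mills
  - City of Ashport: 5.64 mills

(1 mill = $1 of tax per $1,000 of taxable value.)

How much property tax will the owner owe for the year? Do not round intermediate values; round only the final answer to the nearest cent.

$15,241.80

Uncapped assessed value = $1,838,200 × 0.27 = $496,314
Cap limit = $512,300 × 1.1 = $563,530
Taxable assessed value = min($496,314, $563,530) = $496,314 (cap does not bind)
Linden USD: $496,314 × 0.0138 = $6,849.1332
Millbrook County: $496,314 × 0.0097 = $4,814.2458
Kestrel Township: $496,314 × 0.00157 = $779.21298
City of Ashport: $496,314 × 0.00564 = $2,799.21096
Total = $15,241.80294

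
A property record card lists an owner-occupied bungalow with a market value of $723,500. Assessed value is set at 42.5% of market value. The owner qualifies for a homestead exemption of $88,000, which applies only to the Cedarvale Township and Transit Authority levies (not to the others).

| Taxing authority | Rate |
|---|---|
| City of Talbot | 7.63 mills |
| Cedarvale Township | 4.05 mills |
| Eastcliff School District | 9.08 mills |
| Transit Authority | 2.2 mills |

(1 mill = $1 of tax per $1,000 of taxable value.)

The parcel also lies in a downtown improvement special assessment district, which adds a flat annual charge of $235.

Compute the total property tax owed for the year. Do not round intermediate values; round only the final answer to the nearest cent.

$6,744.91

Assessed value = $723,500 × 0.425 = $307,487.5
City of Talbot: $307,487.5 × 0.00763 = $2,346.129625
Cedarvale Township: ($307,487.5 − $88,000) × 0.00405 = $219,487.5 × 0.00405 = $888.924375
Eastcliff School District: $307,487.5 × 0.00908 = $2,791.9865
Transit Authority: ($307,487.5 − $88,000) × 0.0022 = $219,487.5 × 0.0022 = $482.8725
Levies subtotal = $6,509.913
Total = $6,509.913 + $235 = $6,744.913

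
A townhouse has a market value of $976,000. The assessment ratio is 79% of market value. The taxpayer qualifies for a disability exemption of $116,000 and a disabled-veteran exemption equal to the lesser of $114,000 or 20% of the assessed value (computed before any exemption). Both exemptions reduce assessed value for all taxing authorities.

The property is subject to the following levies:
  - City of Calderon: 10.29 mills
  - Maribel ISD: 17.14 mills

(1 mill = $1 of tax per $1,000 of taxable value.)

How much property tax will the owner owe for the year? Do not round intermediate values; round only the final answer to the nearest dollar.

Assessed value = $976,000 × 0.79 = $771,040
Disabled-veteran exemption = min($114,000, 20% × $771,040) = min($114,000, $154,208) = $114,000 (dollar cap binds)
Taxable value = $771,040 − $116,000 − $114,000 = $541,040
City of Calderon: $541,040 × 0.01029 = $5,567.3016
Maribel ISD: $541,040 × 0.01714 = $9,273.4256
Total = $14,840.7272

$14,841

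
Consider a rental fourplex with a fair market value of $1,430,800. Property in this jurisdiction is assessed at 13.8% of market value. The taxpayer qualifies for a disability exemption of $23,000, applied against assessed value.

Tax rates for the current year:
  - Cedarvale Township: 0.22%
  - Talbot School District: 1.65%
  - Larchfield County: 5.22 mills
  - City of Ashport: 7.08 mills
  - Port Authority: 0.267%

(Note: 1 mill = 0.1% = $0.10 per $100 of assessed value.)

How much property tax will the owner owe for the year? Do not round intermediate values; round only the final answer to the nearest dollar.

Assessed value = $1,430,800 × 0.138 = $197,450.4
Taxable value = $197,450.4 − $23,000 = $174,450.4
Cedarvale Township: $174,450.4 × 0.0022 = $383.79088
Talbot School District: $174,450.4 × 0.0165 = $2,878.4316
Larchfield County: $174,450.4 × 0.00522 = $910.631088
City of Ashport: $174,450.4 × 0.00708 = $1,235.108832
Port Authority: $174,450.4 × 0.00267 = $465.782568
Total = $5,873.744968

$5,874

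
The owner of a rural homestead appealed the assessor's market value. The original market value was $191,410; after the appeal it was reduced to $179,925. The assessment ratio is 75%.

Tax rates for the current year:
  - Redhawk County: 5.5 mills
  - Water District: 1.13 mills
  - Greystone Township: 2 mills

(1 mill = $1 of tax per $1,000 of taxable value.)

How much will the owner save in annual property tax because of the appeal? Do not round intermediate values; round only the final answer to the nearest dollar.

$74

Old assessed value = $191,410 × 0.75 = $143,557.5
New assessed value = $179,925 × 0.75 = $134,943.75
Combined rate = 0.0055 + 0.00113 + 0.002 = 0.00863
Old tax = $143,557.5 × 0.00863 = $1,238.901225
New tax = $134,943.75 × 0.00863 = $1,164.5645625
Reduction = $1,238.901225 − $1,164.5645625 = $74.3366625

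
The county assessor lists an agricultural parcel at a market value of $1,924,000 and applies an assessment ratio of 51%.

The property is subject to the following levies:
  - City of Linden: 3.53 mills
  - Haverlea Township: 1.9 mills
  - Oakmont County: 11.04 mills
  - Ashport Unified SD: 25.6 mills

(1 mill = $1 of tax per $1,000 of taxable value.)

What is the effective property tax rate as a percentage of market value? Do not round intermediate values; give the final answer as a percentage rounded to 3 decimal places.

2.146%

Assessed value = $1,924,000 × 0.51 = $981,240
City of Linden: $981,240 × 0.00353 = $3,463.7772
Haverlea Township: $981,240 × 0.0019 = $1,864.356
Oakmont County: $981,240 × 0.01104 = $10,832.8896
Ashport Unified SD: $981,240 × 0.0256 = $25,119.744
Total tax = $41,280.7668
Effective rate = $41,280.7668 ÷ $1,924,000 = 2.146% of market value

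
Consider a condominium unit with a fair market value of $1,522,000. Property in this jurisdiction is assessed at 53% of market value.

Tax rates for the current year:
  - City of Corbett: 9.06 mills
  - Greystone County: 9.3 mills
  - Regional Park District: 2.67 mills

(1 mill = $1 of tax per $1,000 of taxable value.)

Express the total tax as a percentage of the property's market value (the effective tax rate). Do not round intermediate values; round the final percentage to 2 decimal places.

1.11%

Assessed value = $1,522,000 × 0.53 = $806,660
City of Corbett: $806,660 × 0.00906 = $7,308.3396
Greystone County: $806,660 × 0.0093 = $7,501.938
Regional Park District: $806,660 × 0.00267 = $2,153.7822
Total tax = $16,964.0598
Effective rate = $16,964.0598 ÷ $1,522,000 = 1.11% of market value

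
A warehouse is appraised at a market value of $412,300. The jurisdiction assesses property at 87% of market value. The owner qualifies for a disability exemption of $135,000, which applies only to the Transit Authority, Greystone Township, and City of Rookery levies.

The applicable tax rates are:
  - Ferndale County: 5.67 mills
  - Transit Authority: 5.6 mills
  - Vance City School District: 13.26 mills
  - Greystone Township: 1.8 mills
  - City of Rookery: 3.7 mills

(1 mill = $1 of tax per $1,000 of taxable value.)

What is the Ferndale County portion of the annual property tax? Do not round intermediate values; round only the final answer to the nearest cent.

$2,033.83

Assessed value = $412,300 × 0.87 = $358,701
Ferndale County taxable value = $358,701 (exemption does not apply)
Ferndale County levy = $358,701 × 0.00567 = $2,033.83467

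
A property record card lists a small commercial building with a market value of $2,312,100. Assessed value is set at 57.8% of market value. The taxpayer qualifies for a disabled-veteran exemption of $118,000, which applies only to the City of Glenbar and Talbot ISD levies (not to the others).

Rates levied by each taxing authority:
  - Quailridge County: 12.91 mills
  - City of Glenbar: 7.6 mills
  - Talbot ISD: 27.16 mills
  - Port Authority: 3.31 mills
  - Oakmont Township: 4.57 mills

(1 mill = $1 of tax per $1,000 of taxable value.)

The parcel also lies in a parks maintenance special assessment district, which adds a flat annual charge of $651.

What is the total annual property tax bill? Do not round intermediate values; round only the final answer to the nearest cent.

Assessed value = $2,312,100 × 0.578 = $1,336,393.8
Quailridge County: $1,336,393.8 × 0.01291 = $17,252.843958
City of Glenbar: ($1,336,393.8 − $118,000) × 0.0076 = $1,218,393.8 × 0.0076 = $9,259.79288
Talbot ISD: ($1,336,393.8 − $118,000) × 0.02716 = $1,218,393.8 × 0.02716 = $33,091.575608
Port Authority: $1,336,393.8 × 0.00331 = $4,423.463478
Oakmont Township: $1,336,393.8 × 0.00457 = $6,107.319666
Levies subtotal = $70,134.99559
Total = $70,134.99559 + $651 = $70,785.99559

$70,786.00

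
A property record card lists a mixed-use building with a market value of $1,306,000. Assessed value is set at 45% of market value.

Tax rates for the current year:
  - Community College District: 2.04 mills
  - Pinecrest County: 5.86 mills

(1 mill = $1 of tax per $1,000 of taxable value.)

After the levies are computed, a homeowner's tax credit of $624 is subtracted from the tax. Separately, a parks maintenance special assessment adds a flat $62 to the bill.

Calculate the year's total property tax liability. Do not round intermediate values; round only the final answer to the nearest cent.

$4,080.83

Assessed value = $1,306,000 × 0.45 = $587,700
Community College District: $587,700 × 0.00204 = $1,198.908
Pinecrest County: $587,700 × 0.00586 = $3,443.922
Levies subtotal = $4,642.83
After credit = $4,642.83 − $624 = $4,018.83
Total = $4,018.83 + $62 = $4,080.83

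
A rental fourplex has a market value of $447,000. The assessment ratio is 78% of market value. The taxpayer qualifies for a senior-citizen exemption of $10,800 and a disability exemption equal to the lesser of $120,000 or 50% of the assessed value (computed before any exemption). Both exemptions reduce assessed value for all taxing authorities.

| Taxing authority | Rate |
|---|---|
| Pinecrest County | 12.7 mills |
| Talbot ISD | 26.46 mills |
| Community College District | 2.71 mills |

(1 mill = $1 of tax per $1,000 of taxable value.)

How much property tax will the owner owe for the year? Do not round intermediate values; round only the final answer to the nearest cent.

Assessed value = $447,000 × 0.78 = $348,660
Disability exemption = min($120,000, 50% × $348,660) = min($120,000, $174,330) = $120,000 (dollar cap binds)
Taxable value = $348,660 − $10,800 − $120,000 = $217,860
Pinecrest County: $217,860 × 0.0127 = $2,766.822
Talbot ISD: $217,860 × 0.02646 = $5,764.5756
Community College District: $217,860 × 0.00271 = $590.4006
Total = $9,121.7982

$9,121.80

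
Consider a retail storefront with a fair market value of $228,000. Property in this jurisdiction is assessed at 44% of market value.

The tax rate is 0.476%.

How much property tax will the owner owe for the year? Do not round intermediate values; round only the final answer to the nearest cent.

$477.52

Assessed value = $228,000 × 0.44 = $100,320
Tax = $100,320 × 0.00476 = $477.5232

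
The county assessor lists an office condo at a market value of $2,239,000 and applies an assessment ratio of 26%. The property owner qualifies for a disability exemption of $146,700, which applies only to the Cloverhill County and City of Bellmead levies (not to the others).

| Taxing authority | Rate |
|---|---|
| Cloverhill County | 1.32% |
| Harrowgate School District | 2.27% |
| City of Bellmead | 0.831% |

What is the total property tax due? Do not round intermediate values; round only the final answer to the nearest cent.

Assessed value = $2,239,000 × 0.26 = $582,140
Cloverhill County: ($582,140 − $146,700) × 0.0132 = $435,440 × 0.0132 = $5,747.808
Harrowgate School District: $582,140 × 0.0227 = $13,214.578
City of Bellmead: ($582,140 − $146,700) × 0.00831 = $435,440 × 0.00831 = $3,618.5064
Total = $22,580.8924

$22,580.89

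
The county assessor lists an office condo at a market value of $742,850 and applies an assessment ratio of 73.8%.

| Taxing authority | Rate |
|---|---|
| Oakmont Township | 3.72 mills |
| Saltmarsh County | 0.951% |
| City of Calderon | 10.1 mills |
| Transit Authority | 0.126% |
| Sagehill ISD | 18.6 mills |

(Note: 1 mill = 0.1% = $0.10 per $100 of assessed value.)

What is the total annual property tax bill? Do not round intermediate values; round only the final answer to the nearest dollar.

Assessed value = $742,850 × 0.738 = $548,223.3
Oakmont Township: $548,223.3 × 0.00372 = $2,039.390676
Saltmarsh County: $548,223.3 × 0.00951 = $5,213.603583
City of Calderon: $548,223.3 × 0.0101 = $5,537.05533
Transit Authority: $548,223.3 × 0.00126 = $690.761358
Sagehill ISD: $548,223.3 × 0.0186 = $10,196.95338
Total = $23,677.764327

$23,678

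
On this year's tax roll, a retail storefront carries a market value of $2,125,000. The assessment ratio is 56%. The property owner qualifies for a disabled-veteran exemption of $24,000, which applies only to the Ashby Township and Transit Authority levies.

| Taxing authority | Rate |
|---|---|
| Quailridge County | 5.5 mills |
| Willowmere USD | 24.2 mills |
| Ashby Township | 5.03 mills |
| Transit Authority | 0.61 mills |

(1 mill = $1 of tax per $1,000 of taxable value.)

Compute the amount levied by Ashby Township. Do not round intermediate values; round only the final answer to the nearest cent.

$5,864.98

Assessed value = $2,125,000 × 0.56 = $1,190,000
Ashby Township taxable value = $1,190,000 − $24,000 = $1,166,000
Ashby Township levy = $1,166,000 × 0.00503 = $5,864.98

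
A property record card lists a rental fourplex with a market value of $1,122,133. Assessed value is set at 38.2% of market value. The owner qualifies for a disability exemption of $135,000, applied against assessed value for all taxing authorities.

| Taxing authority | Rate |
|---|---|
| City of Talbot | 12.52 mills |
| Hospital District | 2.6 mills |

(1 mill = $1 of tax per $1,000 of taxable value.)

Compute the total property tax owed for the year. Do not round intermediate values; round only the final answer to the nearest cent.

$4,440.06

Assessed value = $1,122,133 × 0.382 = $428,654.806
Taxable value = $428,654.806 − $135,000 = $293,654.806
City of Talbot: $293,654.806 × 0.01252 = $3,676.55817112
Hospital District: $293,654.806 × 0.0026 = $763.5024956
Total = $3,676.55817112 + $763.5024956 = $4,440.06066672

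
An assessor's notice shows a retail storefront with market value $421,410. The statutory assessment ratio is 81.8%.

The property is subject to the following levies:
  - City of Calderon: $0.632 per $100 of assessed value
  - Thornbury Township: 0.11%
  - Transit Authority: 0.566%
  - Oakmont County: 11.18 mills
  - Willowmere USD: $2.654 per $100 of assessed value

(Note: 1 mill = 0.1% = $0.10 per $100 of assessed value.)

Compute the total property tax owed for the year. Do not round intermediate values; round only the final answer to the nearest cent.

Assessed value = $421,410 × 0.818 = $344,713.38
City of Calderon: $344,713.38 × 0.00632 = $2,178.5885616
Thornbury Township: $344,713.38 × 0.0011 = $379.184718
Transit Authority: $344,713.38 × 0.00566 = $1,951.0777308
Oakmont County: $344,713.38 × 0.01118 = $3,853.8955884
Willowmere USD: $344,713.38 × 0.02654 = $9,148.6931052
Total = $17,511.439704

$17,511.44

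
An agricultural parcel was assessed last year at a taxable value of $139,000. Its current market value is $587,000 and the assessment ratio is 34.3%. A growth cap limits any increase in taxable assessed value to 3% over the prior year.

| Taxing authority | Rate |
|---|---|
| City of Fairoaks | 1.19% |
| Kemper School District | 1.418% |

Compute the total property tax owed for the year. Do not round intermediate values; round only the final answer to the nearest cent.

$3,733.87

Uncapped assessed value = $587,000 × 0.343 = $201,341
Cap limit = $139,000 × 1.03 = $143,170
Taxable assessed value = min($201,341, $143,170) = $143,170 (cap binds)
City of Fairoaks: $143,170 × 0.0119 = $1,703.723
Kemper School District: $143,170 × 0.01418 = $2,030.1506
Total = $3,733.8736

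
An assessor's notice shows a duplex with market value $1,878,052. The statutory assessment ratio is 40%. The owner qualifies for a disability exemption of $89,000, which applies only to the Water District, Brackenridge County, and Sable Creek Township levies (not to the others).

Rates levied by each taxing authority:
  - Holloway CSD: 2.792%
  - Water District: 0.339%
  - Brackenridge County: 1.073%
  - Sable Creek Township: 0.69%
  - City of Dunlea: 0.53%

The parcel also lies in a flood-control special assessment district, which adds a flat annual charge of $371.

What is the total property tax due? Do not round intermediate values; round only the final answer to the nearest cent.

$39,246.44

Assessed value = $1,878,052 × 0.4 = $751,220.8
Holloway CSD: $751,220.8 × 0.02792 = $20,974.084736
Water District: ($751,220.8 − $89,000) × 0.00339 = $662,220.8 × 0.00339 = $2,244.928512
Brackenridge County: ($751,220.8 − $89,000) × 0.01073 = $662,220.8 × 0.01073 = $7,105.629184
Sable Creek Township: ($751,220.8 − $89,000) × 0.0069 = $662,220.8 × 0.0069 = $4,569.32352
City of Dunlea: $751,220.8 × 0.0053 = $3,981.47024
Levies subtotal = $38,875.436192
Total = $38,875.436192 + $371 = $39,246.436192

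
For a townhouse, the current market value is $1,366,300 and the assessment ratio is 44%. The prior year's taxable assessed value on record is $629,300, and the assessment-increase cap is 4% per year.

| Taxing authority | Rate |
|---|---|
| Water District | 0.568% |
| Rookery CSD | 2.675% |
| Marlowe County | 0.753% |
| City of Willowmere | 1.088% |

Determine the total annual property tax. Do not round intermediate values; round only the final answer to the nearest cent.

$30,563.58

Uncapped assessed value = $1,366,300 × 0.44 = $601,172
Cap limit = $629,300 × 1.04 = $654,472
Taxable assessed value = min($601,172, $654,472) = $601,172 (cap does not bind)
Water District: $601,172 × 0.00568 = $3,414.65696
Rookery CSD: $601,172 × 0.02675 = $16,081.351
Marlowe County: $601,172 × 0.00753 = $4,526.82516
City of Willowmere: $601,172 × 0.01088 = $6,540.75136
Total = $30,563.58448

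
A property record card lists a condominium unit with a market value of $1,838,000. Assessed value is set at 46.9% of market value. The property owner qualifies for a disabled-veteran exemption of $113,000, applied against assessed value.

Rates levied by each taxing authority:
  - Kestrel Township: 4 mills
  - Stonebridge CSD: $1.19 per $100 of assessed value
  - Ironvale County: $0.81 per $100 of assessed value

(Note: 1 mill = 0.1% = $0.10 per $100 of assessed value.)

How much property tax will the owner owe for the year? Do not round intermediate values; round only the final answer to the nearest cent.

$17,976.53

Assessed value = $1,838,000 × 0.469 = $862,022
Taxable value = $862,022 − $113,000 = $749,022
Kestrel Township: $749,022 × 0.004 = $2,996.088
Stonebridge CSD: $749,022 × 0.0119 = $8,913.3618
Ironvale County: $749,022 × 0.0081 = $6,067.0782
Total = $17,976.528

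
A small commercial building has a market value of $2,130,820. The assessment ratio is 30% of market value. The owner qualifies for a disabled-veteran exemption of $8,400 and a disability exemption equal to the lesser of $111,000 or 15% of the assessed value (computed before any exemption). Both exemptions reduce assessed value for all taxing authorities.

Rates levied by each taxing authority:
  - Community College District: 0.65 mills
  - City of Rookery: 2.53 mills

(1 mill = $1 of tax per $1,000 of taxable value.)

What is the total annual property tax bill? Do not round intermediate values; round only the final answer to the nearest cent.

Assessed value = $2,130,820 × 0.3 = $639,246
Disability exemption = min($111,000, 15% × $639,246) = min($111,000, $95,886.9) = $95,886.9 (percentage binds)
Taxable value = $639,246 − $8,400 − $95,886.9 = $534,959.1
Community College District: $534,959.1 × 0.00065 = $347.723415
City of Rookery: $534,959.1 × 0.00253 = $1,353.446523
Total = $1,701.169938

$1,701.17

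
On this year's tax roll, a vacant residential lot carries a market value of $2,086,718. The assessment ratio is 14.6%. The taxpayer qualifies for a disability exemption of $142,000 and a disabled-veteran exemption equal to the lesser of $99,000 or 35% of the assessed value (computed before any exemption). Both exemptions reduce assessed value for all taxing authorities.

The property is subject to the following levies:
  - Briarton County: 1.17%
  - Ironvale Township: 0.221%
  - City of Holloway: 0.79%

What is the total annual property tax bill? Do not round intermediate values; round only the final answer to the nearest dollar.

Assessed value = $2,086,718 × 0.146 = $304,660.828
Disabled-veteran exemption = min($99,000, 35% × $304,660.828) = min($99,000, $106,631.2898) = $99,000 (dollar cap binds)
Taxable value = $304,660.828 − $142,000 − $99,000 = $63,660.828
Briarton County: $63,660.828 × 0.0117 = $744.8316876
Ironvale Township: $63,660.828 × 0.00221 = $140.69042988
City of Holloway: $63,660.828 × 0.0079 = $502.9205412
Total = $1,388.44265868

$1,388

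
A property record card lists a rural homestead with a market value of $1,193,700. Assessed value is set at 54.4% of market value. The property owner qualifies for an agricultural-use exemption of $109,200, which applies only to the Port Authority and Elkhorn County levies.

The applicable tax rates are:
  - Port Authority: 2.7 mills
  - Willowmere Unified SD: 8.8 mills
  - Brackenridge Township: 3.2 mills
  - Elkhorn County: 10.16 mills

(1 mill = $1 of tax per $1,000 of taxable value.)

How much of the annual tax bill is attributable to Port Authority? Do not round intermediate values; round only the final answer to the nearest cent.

Assessed value = $1,193,700 × 0.544 = $649,372.8
Port Authority taxable value = $649,372.8 − $109,200 = $540,172.8
Port Authority levy = $540,172.8 × 0.0027 = $1,458.46656

$1,458.47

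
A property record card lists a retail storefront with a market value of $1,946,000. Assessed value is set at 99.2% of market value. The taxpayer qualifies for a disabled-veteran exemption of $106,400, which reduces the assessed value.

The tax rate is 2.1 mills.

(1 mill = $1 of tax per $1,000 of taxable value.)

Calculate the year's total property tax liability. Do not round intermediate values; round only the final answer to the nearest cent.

Assessed value = $1,946,000 × 0.992 = $1,930,432
Taxable value = $1,930,432 − $106,400 = $1,824,032
Tax = $1,824,032 × 0.0021 = $3,830.4672

$3,830.47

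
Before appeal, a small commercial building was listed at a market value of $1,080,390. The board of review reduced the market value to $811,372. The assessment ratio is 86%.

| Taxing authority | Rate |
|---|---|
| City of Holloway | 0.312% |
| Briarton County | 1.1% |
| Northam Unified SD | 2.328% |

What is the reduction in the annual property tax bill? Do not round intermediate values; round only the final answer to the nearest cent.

Old assessed value = $1,080,390 × 0.86 = $929,135.4
New assessed value = $811,372 × 0.86 = $697,779.92
Combined rate = 0.00312 + 0.011 + 0.02328 = 0.0374
Old tax = $929,135.4 × 0.0374 = $34,749.66396
New tax = $697,779.92 × 0.0374 = $26,096.969008
Reduction = $34,749.66396 − $26,096.969008 = $8,652.694952

$8,652.69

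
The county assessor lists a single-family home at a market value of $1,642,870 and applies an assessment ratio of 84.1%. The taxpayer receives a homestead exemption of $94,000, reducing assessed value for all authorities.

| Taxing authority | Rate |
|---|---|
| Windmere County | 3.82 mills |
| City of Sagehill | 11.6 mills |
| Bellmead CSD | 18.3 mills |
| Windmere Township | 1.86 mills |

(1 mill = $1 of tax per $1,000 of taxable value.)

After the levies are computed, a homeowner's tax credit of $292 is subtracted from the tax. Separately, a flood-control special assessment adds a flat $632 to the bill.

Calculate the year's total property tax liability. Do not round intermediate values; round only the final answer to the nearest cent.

$46,154.72

Assessed value = $1,642,870 × 0.841 = $1,381,653.67
Taxable value = $1,381,653.67 − $94,000 = $1,287,653.67
Windmere County: $1,287,653.67 × 0.00382 = $4,918.8370194
City of Sagehill: $1,287,653.67 × 0.0116 = $14,936.782572
Bellmead CSD: $1,287,653.67 × 0.0183 = $23,564.062161
Windmere Township: $1,287,653.67 × 0.00186 = $2,395.0358262
Levies subtotal = $45,814.7175786
After credit = $45,814.7175786 − $292 = $45,522.7175786
Total = $45,522.7175786 + $632 = $46,154.7175786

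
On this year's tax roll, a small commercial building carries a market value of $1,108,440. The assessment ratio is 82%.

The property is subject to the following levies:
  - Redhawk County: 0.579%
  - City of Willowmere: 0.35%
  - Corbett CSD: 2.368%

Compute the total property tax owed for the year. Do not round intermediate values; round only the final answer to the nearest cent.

Assessed value = $1,108,440 × 0.82 = $908,920.8
Redhawk County: $908,920.8 × 0.00579 = $5,262.651432
City of Willowmere: $908,920.8 × 0.0035 = $3,181.2228
Corbett CSD: $908,920.8 × 0.02368 = $21,523.244544
Total = $5,262.651432 + $3,181.2228 + $21,523.244544 = $29,967.118776

$29,967.12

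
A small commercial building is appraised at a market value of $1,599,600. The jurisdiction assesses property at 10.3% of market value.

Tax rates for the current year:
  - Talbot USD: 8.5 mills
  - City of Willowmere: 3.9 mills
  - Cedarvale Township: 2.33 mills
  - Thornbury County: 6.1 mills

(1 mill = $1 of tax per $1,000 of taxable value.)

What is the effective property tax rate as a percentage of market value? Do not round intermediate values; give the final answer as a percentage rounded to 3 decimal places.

Assessed value = $1,599,600 × 0.103 = $164,758.8
Talbot USD: $164,758.8 × 0.0085 = $1,400.4498
City of Willowmere: $164,758.8 × 0.0039 = $642.55932
Cedarvale Township: $164,758.8 × 0.00233 = $383.888004
Thornbury County: $164,758.8 × 0.0061 = $1,005.02868
Total tax = $3,431.925804
Effective rate = $3,431.925804 ÷ $1,599,600 = 0.215% of market value

0.215%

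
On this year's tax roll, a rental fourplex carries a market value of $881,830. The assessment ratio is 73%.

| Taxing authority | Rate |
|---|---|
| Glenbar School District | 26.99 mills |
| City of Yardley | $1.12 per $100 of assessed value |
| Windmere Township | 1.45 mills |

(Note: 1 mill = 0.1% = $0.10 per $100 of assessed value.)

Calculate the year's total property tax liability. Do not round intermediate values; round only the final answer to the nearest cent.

$25,517.69

Assessed value = $881,830 × 0.73 = $643,735.9
Glenbar School District: $643,735.9 × 0.02699 = $17,374.431941
City of Yardley: $643,735.9 × 0.0112 = $7,209.84208
Windmere Township: $643,735.9 × 0.00145 = $933.417055
Total = $25,517.691076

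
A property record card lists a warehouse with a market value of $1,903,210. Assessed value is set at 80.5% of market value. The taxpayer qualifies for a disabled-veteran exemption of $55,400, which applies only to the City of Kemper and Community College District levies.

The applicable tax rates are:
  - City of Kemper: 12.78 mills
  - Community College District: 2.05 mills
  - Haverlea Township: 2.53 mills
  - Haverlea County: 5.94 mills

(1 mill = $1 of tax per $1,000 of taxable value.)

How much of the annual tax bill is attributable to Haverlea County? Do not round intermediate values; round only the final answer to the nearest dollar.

Assessed value = $1,903,210 × 0.805 = $1,532,084.05
Haverlea County taxable value = $1,532,084.05 (exemption does not apply)
Haverlea County levy = $1,532,084.05 × 0.00594 = $9,100.579257

$9,101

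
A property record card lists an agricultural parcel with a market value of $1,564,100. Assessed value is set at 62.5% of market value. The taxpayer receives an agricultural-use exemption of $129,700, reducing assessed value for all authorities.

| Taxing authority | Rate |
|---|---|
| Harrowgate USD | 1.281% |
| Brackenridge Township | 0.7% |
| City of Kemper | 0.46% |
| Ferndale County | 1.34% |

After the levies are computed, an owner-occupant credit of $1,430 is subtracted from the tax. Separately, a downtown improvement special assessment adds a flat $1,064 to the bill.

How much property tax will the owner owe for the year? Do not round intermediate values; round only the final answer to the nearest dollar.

$31,692

Assessed value = $1,564,100 × 0.625 = $977,562.5
Taxable value = $977,562.5 − $129,700 = $847,862.5
Harrowgate USD: $847,862.5 × 0.01281 = $10,861.118625
Brackenridge Township: $847,862.5 × 0.007 = $5,935.0375
City of Kemper: $847,862.5 × 0.0046 = $3,900.1675
Ferndale County: $847,862.5 × 0.0134 = $11,361.3575
Levies subtotal = $32,057.681125
After credit = $32,057.681125 − $1,430 = $30,627.681125
Total = $30,627.681125 + $1,064 = $31,691.681125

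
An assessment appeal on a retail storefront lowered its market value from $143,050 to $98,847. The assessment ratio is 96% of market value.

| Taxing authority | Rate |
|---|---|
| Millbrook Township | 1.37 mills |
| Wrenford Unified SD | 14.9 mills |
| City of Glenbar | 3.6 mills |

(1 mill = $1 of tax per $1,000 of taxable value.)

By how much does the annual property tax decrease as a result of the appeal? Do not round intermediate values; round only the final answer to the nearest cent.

$843.18

Old assessed value = $143,050 × 0.96 = $137,328
New assessed value = $98,847 × 0.96 = $94,893.12
Combined rate = 0.00137 + 0.0149 + 0.0036 = 0.01987
Old tax = $137,328 × 0.01987 = $2,728.70736
New tax = $94,893.12 × 0.01987 = $1,885.5262944
Reduction = $2,728.70736 − $1,885.5262944 = $843.1810656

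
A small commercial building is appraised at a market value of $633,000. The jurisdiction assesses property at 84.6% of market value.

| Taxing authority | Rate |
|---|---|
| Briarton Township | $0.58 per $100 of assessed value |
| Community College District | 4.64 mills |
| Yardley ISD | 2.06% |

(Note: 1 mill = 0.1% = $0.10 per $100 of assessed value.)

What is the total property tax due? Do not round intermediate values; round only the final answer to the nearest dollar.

$16,622

Assessed value = $633,000 × 0.846 = $535,518
Briarton Township: $535,518 × 0.0058 = $3,106.0044
Community College District: $535,518 × 0.00464 = $2,484.80352
Yardley ISD: $535,518 × 0.0206 = $11,031.6708
Total = $16,622.47872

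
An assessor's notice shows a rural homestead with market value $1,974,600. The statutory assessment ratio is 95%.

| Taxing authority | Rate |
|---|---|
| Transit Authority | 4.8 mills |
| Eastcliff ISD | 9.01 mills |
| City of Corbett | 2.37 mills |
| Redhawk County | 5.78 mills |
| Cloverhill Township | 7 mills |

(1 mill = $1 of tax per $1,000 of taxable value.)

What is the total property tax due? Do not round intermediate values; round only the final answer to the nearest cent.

$54,325.20

Assessed value = $1,974,600 × 0.95 = $1,875,870
Transit Authority: $1,875,870 × 0.0048 = $9,004.176
Eastcliff ISD: $1,875,870 × 0.00901 = $16,901.5887
City of Corbett: $1,875,870 × 0.00237 = $4,445.8119
Redhawk County: $1,875,870 × 0.00578 = $10,842.5286
Cloverhill Township: $1,875,870 × 0.007 = $13,131.09
Total = $9,004.176 + $16,901.5887 + $4,445.8119 + $10,842.5286 + $13,131.09 = $54,325.1952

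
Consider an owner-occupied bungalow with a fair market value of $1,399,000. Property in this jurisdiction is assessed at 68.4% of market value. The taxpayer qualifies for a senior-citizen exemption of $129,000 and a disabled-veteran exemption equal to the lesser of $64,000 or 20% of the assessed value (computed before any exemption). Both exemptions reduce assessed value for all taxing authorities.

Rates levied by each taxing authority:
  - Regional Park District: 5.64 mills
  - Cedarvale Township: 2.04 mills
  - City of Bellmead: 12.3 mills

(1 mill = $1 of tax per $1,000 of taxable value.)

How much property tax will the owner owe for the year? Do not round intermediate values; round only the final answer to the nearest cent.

Assessed value = $1,399,000 × 0.684 = $956,916
Disabled-veteran exemption = min($64,000, 20% × $956,916) = min($64,000, $191,383.2) = $64,000 (dollar cap binds)
Taxable value = $956,916 − $129,000 − $64,000 = $763,916
Regional Park District: $763,916 × 0.00564 = $4,308.48624
Cedarvale Township: $763,916 × 0.00204 = $1,558.38864
City of Bellmead: $763,916 × 0.0123 = $9,396.1668
Total = $15,263.04168

$15,263.04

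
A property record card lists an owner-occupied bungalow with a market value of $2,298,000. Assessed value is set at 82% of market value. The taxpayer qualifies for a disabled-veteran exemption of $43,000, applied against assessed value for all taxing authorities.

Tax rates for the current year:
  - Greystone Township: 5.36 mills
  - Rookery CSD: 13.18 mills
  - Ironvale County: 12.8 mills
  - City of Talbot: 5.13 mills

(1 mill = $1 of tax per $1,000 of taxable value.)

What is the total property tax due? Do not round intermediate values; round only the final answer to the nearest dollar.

$67,154

Assessed value = $2,298,000 × 0.82 = $1,884,360
Taxable value = $1,884,360 − $43,000 = $1,841,360
Greystone Township: $1,841,360 × 0.00536 = $9,869.6896
Rookery CSD: $1,841,360 × 0.01318 = $24,269.1248
Ironvale County: $1,841,360 × 0.0128 = $23,569.408
City of Talbot: $1,841,360 × 0.00513 = $9,446.1768
Total = $9,869.6896 + $24,269.1248 + $23,569.408 + $9,446.1768 = $67,154.3992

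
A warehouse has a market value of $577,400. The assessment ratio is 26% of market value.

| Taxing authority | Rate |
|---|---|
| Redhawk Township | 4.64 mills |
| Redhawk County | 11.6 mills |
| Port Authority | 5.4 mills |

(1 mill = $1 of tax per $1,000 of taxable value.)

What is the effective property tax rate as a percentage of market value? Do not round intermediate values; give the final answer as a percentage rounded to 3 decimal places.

0.563%

Assessed value = $577,400 × 0.26 = $150,124
Redhawk Township: $150,124 × 0.00464 = $696.57536
Redhawk County: $150,124 × 0.0116 = $1,741.4384
Port Authority: $150,124 × 0.0054 = $810.6696
Total tax = $3,248.68336
Effective rate = $3,248.68336 ÷ $577,400 = 0.563% of market value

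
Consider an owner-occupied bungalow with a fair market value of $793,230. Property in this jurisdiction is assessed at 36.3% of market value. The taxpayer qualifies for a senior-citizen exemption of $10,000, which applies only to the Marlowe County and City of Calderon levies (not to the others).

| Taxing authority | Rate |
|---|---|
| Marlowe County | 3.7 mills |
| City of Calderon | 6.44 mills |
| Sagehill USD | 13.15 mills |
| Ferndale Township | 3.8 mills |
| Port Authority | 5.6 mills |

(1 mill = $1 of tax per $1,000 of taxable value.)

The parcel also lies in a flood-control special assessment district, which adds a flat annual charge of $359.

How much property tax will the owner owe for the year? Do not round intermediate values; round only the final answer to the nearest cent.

$9,670.44

Assessed value = $793,230 × 0.363 = $287,942.49
Marlowe County: ($287,942.49 − $10,000) × 0.0037 = $277,942.49 × 0.0037 = $1,028.387213
City of Calderon: ($287,942.49 − $10,000) × 0.00644 = $277,942.49 × 0.00644 = $1,789.9496356
Sagehill USD: $287,942.49 × 0.01315 = $3,786.4437435
Ferndale Township: $287,942.49 × 0.0038 = $1,094.181462
Port Authority: $287,942.49 × 0.0056 = $1,612.477944
Levies subtotal = $9,311.4399981
Total = $9,311.4399981 + $359 = $9,670.4399981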